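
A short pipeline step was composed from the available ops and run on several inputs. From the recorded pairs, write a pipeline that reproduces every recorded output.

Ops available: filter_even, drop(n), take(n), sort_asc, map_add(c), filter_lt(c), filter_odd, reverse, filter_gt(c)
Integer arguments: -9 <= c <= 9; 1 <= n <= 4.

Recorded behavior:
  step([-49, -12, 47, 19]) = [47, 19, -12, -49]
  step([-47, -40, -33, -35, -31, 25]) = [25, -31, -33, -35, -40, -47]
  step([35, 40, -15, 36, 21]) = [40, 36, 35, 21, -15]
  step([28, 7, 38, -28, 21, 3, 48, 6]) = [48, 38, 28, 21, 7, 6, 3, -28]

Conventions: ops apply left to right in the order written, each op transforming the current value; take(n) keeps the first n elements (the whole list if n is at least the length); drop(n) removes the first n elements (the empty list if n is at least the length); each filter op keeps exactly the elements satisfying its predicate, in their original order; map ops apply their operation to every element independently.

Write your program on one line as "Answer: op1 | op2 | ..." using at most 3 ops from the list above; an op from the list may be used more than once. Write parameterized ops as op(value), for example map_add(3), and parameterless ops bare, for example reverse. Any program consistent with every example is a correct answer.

sort_asc | reverse

Check, running the answer program on each example:
  [-49, -12, 47, 19] -> [-49, -12, 19, 47] -> [47, 19, -12, -49]
  [-47, -40, -33, -35, -31, 25] -> [-47, -40, -35, -33, -31, 25] -> [25, -31, -33, -35, -40, -47]
  [35, 40, -15, 36, 21] -> [-15, 21, 35, 36, 40] -> [40, 36, 35, 21, -15]
  [28, 7, 38, -28, 21, 3, 48, 6] -> [-28, 3, 6, 7, 21, 28, 38, 48] -> [48, 38, 28, 21, 7, 6, 3, -28]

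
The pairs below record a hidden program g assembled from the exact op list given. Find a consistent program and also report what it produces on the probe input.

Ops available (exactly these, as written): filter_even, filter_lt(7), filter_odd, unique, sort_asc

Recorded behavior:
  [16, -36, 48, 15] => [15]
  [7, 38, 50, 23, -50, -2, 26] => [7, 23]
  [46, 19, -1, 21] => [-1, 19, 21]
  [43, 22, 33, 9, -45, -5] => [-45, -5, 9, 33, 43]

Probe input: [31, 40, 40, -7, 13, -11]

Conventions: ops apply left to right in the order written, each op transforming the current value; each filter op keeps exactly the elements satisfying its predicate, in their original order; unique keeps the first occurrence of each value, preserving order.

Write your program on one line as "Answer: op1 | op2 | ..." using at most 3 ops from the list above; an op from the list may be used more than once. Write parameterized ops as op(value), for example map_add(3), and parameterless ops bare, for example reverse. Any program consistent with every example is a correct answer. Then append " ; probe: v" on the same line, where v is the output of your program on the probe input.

filter_odd | sort_asc ; probe: [-11, -7, 13, 31]

Check, running the answer program on each example:
  [16, -36, 48, 15] -> [15] -> [15]
  [7, 38, 50, 23, -50, -2, 26] -> [7, 23] -> [7, 23]
  [46, 19, -1, 21] -> [19, -1, 21] -> [-1, 19, 21]
  [43, 22, 33, 9, -45, -5] -> [43, 33, 9, -45, -5] -> [-45, -5, 9, 33, 43]
  probe: [31, 40, 40, -7, 13, -11] -> [31, -7, 13, -11] -> [-11, -7, 13, 31]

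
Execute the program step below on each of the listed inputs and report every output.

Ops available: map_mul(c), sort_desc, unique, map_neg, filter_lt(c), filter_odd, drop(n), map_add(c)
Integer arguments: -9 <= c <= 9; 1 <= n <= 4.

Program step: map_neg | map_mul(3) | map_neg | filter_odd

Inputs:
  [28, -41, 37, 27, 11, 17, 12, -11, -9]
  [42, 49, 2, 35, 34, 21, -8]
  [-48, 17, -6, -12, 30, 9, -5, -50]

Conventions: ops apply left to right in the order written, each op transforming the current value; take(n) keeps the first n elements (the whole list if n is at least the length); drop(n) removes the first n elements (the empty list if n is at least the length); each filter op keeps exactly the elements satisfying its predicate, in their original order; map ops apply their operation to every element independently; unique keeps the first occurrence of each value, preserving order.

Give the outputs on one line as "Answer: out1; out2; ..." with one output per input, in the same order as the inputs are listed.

[-123, 111, 81, 33, 51, -33, -27]; [147, 105, 63]; [51, 27, -15]

Execution, op by op:
  [28, -41, 37, 27, 11, 17, 12, -11, -9] -> [-28, 41, -37, -27, -11, -17, -12, 11, 9] -> [-84, 123, -111, -81, -33, -51, -36, 33, 27] -> [84, -123, 111, 81, 33, 51, 36, -33, -27] -> [-123, 111, 81, 33, 51, -33, -27]
  [42, 49, 2, 35, 34, 21, -8] -> [-42, -49, -2, -35, -34, -21, 8] -> [-126, -147, -6, -105, -102, -63, 24] -> [126, 147, 6, 105, 102, 63, -24] -> [147, 105, 63]
  [-48, 17, -6, -12, 30, 9, -5, -50] -> [48, -17, 6, 12, -30, -9, 5, 50] -> [144, -51, 18, 36, -90, -27, 15, 150] -> [-144, 51, -18, -36, 90, 27, -15, -150] -> [51, 27, -15]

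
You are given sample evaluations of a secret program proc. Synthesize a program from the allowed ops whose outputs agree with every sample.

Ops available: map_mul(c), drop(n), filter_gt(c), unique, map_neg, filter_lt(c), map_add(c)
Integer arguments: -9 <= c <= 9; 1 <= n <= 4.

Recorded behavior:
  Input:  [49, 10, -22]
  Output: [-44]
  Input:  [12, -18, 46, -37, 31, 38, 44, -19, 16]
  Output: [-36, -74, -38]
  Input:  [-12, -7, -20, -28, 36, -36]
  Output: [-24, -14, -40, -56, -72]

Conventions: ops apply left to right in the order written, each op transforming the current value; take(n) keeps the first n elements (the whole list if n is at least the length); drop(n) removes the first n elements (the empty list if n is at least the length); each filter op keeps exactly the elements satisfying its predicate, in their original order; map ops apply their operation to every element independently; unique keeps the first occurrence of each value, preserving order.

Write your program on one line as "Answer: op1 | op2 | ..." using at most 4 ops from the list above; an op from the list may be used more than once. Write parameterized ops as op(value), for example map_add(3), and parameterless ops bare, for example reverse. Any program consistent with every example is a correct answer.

filter_lt(5) | map_mul(-2) | map_mul(-1)

Check, running the answer program on each example:
  [49, 10, -22] -> [-22] -> [44] -> [-44]
  [12, -18, 46, -37, 31, 38, 44, -19, 16] -> [-18, -37, -19] -> [36, 74, 38] -> [-36, -74, -38]
  [-12, -7, -20, -28, 36, -36] -> [-12, -7, -20, -28, -36] -> [24, 14, 40, 56, 72] -> [-24, -14, -40, -56, -72]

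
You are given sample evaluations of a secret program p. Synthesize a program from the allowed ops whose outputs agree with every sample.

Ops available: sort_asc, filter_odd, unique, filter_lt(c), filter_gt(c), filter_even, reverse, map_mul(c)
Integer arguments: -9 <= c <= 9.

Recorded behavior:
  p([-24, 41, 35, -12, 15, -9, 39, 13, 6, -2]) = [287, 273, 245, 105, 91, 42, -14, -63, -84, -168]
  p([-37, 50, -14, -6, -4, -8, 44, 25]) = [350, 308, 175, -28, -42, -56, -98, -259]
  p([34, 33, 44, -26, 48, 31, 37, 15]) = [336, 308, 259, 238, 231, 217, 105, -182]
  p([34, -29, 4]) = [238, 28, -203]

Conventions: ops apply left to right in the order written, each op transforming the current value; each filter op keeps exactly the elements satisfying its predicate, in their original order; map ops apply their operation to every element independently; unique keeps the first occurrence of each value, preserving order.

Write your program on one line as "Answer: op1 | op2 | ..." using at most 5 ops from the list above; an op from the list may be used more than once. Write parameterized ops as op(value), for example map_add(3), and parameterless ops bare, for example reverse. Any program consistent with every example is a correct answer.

reverse | map_mul(7) | sort_asc | reverse

Check, running the answer program on each example:
  [-24, 41, 35, -12, 15, -9, 39, 13, 6, -2] -> [-2, 6, 13, 39, -9, 15, -12, 35, 41, -24] -> [-14, 42, 91, 273, -63, 105, -84, 245, 287, -168] -> [-168, -84, -63, -14, 42, 91, 105, 245, 273, 287] -> [287, 273, 245, 105, 91, 42, -14, -63, -84, -168]
  [-37, 50, -14, -6, -4, -8, 44, 25] -> [25, 44, -8, -4, -6, -14, 50, -37] -> [175, 308, -56, -28, -42, -98, 350, -259] -> [-259, -98, -56, -42, -28, 175, 308, 350] -> [350, 308, 175, -28, -42, -56, -98, -259]
  [34, 33, 44, -26, 48, 31, 37, 15] -> [15, 37, 31, 48, -26, 44, 33, 34] -> [105, 259, 217, 336, -182, 308, 231, 238] -> [-182, 105, 217, 231, 238, 259, 308, 336] -> [336, 308, 259, 238, 231, 217, 105, -182]
  [34, -29, 4] -> [4, -29, 34] -> [28, -203, 238] -> [-203, 28, 238] -> [238, 28, -203]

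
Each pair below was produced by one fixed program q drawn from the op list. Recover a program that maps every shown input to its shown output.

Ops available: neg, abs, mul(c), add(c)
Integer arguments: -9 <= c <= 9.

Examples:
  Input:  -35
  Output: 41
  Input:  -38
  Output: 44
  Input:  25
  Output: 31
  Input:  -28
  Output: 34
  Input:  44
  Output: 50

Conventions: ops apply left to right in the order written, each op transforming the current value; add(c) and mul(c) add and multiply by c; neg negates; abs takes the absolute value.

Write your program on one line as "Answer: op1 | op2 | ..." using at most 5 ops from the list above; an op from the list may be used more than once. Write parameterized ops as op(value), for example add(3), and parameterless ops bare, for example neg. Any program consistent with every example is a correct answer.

abs | add(2) | add(9) | add(-5)

Check, running the answer program on each example:
  -35 -> 35 -> 37 -> 46 -> 41
  -38 -> 38 -> 40 -> 49 -> 44
  25 -> 25 -> 27 -> 36 -> 31
  -28 -> 28 -> 30 -> 39 -> 34
  44 -> 44 -> 46 -> 55 -> 50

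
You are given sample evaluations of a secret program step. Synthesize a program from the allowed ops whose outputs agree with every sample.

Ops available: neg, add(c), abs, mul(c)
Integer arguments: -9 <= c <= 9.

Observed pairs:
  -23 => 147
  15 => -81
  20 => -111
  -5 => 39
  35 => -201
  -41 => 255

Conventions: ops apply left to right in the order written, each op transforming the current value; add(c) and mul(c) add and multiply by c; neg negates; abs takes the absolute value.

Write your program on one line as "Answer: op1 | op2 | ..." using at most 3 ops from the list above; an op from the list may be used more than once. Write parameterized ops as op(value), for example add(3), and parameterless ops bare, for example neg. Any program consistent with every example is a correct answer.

mul(6) | neg | add(9)

Check, running the answer program on each example:
  -23 -> -138 -> 138 -> 147
  15 -> 90 -> -90 -> -81
  20 -> 120 -> -120 -> -111
  -5 -> -30 -> 30 -> 39
  35 -> 210 -> -210 -> -201
  -41 -> -246 -> 246 -> 255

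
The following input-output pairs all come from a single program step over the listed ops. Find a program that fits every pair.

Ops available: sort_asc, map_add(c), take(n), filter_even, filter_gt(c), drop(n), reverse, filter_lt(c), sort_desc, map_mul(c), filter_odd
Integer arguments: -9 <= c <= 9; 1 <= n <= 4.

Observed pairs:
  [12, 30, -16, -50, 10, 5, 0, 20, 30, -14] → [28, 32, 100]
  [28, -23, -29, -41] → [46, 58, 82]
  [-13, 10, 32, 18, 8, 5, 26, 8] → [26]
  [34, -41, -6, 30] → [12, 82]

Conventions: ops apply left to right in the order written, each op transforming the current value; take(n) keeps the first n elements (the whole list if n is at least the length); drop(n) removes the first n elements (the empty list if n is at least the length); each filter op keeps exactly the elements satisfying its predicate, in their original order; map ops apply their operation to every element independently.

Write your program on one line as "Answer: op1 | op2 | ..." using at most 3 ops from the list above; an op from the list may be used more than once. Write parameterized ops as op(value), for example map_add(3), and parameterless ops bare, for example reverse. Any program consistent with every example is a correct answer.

map_mul(-2) | sort_asc | filter_gt(0)

Check, running the answer program on each example:
  [12, 30, -16, -50, 10, 5, 0, 20, 30, -14] -> [-24, -60, 32, 100, -20, -10, 0, -40, -60, 28] -> [-60, -60, -40, -24, -20, -10, 0, 28, 32, 100] -> [28, 32, 100]
  [28, -23, -29, -41] -> [-56, 46, 58, 82] -> [-56, 46, 58, 82] -> [46, 58, 82]
  [-13, 10, 32, 18, 8, 5, 26, 8] -> [26, -20, -64, -36, -16, -10, -52, -16] -> [-64, -52, -36, -20, -16, -16, -10, 26] -> [26]
  [34, -41, -6, 30] -> [-68, 82, 12, -60] -> [-68, -60, 12, 82] -> [12, 82]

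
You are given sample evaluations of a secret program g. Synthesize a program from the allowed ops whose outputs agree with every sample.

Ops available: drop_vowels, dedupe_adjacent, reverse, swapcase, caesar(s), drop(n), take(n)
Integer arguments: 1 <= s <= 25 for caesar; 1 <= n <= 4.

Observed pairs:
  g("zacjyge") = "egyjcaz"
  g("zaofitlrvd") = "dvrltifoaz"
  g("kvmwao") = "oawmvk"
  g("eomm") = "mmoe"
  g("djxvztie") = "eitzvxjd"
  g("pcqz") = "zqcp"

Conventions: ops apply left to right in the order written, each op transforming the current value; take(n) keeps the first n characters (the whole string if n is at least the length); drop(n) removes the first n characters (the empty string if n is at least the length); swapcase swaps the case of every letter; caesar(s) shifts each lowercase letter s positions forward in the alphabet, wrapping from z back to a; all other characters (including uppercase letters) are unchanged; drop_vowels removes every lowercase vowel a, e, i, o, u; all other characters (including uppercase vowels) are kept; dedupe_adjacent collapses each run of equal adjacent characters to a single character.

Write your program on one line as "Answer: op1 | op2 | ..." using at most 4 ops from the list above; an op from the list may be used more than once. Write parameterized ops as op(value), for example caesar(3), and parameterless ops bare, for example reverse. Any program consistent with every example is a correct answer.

swapcase | reverse | swapcase

Check, running the answer program on each example:
  "zacjyge" -> "ZACJYGE" -> "EGYJCAZ" -> "egyjcaz"
  "zaofitlrvd" -> "ZAOFITLRVD" -> "DVRLTIFOAZ" -> "dvrltifoaz"
  "kvmwao" -> "KVMWAO" -> "OAWMVK" -> "oawmvk"
  "eomm" -> "EOMM" -> "MMOE" -> "mmoe"
  "djxvztie" -> "DJXVZTIE" -> "EITZVXJD" -> "eitzvxjd"
  "pcqz" -> "PCQZ" -> "ZQCP" -> "zqcp"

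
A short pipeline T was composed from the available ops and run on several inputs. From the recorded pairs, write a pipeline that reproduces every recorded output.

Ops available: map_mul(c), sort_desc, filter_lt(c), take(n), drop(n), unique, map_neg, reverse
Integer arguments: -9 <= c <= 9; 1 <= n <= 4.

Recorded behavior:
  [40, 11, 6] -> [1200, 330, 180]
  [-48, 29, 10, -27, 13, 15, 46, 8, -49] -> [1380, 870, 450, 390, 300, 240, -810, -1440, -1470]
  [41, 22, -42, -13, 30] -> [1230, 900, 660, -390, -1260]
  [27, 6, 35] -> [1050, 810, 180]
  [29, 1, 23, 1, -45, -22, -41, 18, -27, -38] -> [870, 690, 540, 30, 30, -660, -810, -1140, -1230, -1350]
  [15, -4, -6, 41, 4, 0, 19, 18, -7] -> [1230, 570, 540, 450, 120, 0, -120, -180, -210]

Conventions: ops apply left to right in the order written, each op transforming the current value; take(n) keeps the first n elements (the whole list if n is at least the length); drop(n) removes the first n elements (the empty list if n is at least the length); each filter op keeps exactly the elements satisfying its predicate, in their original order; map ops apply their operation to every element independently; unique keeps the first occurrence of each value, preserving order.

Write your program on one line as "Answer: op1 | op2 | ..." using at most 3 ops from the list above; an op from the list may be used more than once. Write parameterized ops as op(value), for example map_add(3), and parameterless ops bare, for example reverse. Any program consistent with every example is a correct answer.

sort_desc | map_mul(5) | map_mul(6)

Check, running the answer program on each example:
  [40, 11, 6] -> [40, 11, 6] -> [200, 55, 30] -> [1200, 330, 180]
  [-48, 29, 10, -27, 13, 15, 46, 8, -49] -> [46, 29, 15, 13, 10, 8, -27, -48, -49] -> [230, 145, 75, 65, 50, 40, -135, -240, -245] -> [1380, 870, 450, 390, 300, 240, -810, -1440, -1470]
  [41, 22, -42, -13, 30] -> [41, 30, 22, -13, -42] -> [205, 150, 110, -65, -210] -> [1230, 900, 660, -390, -1260]
  [27, 6, 35] -> [35, 27, 6] -> [175, 135, 30] -> [1050, 810, 180]
  [29, 1, 23, 1, -45, -22, -41, 18, -27, -38] -> [29, 23, 18, 1, 1, -22, -27, -38, -41, -45] -> [145, 115, 90, 5, 5, -110, -135, -190, -205, -225] -> [870, 690, 540, 30, 30, -660, -810, -1140, -1230, -1350]
  [15, -4, -6, 41, 4, 0, 19, 18, -7] -> [41, 19, 18, 15, 4, 0, -4, -6, -7] -> [205, 95, 90, 75, 20, 0, -20, -30, -35] -> [1230, 570, 540, 450, 120, 0, -120, -180, -210]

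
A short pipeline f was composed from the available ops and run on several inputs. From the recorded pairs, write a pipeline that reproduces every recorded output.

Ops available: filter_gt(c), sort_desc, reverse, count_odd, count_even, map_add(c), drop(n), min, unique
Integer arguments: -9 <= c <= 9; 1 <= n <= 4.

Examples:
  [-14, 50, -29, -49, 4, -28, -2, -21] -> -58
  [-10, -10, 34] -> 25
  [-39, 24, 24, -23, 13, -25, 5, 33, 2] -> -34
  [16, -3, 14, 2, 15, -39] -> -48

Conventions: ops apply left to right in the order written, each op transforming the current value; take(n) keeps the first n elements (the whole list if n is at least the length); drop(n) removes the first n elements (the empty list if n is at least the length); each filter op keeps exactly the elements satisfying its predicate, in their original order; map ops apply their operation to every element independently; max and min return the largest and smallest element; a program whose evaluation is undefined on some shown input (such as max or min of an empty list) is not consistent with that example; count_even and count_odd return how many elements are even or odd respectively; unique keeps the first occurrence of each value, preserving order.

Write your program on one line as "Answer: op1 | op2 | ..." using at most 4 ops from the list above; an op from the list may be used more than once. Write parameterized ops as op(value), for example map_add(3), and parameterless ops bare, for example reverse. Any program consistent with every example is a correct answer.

drop(1) | drop(1) | map_add(-9) | min

Check, running the answer program on each example:
  [-14, 50, -29, -49, 4, -28, -2, -21] -> [50, -29, -49, 4, -28, -2, -21] -> [-29, -49, 4, -28, -2, -21] -> [-38, -58, -5, -37, -11, -30] -> -58
  [-10, -10, 34] -> [-10, 34] -> [34] -> [25] -> 25
  [-39, 24, 24, -23, 13, -25, 5, 33, 2] -> [24, 24, -23, 13, -25, 5, 33, 2] -> [24, -23, 13, -25, 5, 33, 2] -> [15, -32, 4, -34, -4, 24, -7] -> -34
  [16, -3, 14, 2, 15, -39] -> [-3, 14, 2, 15, -39] -> [14, 2, 15, -39] -> [5, -7, 6, -48] -> -48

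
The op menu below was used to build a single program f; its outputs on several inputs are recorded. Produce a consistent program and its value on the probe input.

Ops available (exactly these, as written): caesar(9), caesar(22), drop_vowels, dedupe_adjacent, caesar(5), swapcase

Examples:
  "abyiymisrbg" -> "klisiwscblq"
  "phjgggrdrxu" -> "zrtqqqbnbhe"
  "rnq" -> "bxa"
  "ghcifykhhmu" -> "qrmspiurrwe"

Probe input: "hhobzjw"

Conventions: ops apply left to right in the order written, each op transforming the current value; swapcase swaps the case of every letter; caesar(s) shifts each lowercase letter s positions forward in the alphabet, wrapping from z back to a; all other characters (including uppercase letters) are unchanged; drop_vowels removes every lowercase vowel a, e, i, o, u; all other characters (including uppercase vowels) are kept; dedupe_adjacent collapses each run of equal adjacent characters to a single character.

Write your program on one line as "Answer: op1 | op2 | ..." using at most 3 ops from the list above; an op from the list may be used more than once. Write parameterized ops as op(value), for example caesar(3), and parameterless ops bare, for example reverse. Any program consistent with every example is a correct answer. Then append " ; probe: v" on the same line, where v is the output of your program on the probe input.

caesar(9) | caesar(5) | caesar(22) ; probe: "rryljtg"

Check, running the answer program on each example:
  "abyiymisrbg" -> "jkhrhvrbakp" -> "opmwmawgfpu" -> "klisiwscblq"
  "phjgggrdrxu" -> "yqspppamagd" -> "dvxuuufrfli" -> "zrtqqqbnbhe"
  "rnq" -> "awz" -> "fbe" -> "bxa"
  "ghcifykhhmu" -> "pqlrohtqqvd" -> "uvqwtmyvvai" -> "qrmspiurrwe"
  probe: "hhobzjw" -> "qqxkisf" -> "vvcpnxk" -> "rryljtg"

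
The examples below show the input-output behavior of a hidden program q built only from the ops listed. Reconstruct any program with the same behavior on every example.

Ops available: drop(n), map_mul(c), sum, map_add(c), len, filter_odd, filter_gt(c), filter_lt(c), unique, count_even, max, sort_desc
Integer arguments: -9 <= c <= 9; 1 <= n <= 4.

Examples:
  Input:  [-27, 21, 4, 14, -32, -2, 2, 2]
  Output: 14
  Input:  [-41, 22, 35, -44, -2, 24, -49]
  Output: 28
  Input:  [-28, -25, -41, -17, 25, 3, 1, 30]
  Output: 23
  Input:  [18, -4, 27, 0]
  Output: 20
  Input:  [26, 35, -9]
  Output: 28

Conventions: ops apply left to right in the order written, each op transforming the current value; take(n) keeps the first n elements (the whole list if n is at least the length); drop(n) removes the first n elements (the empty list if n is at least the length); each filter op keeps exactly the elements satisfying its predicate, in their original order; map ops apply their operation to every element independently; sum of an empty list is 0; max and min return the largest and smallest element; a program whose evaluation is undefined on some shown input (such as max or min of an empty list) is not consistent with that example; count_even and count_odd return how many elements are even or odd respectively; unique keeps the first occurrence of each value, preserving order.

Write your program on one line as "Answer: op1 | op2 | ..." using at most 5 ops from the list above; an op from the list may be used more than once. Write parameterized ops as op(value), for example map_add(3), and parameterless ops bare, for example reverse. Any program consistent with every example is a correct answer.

sort_desc | map_add(-7) | unique | max

Check, running the answer program on each example:
  [-27, 21, 4, 14, -32, -2, 2, 2] -> [21, 14, 4, 2, 2, -2, -27, -32] -> [14, 7, -3, -5, -5, -9, -34, -39] -> [14, 7, -3, -5, -9, -34, -39] -> 14
  [-41, 22, 35, -44, -2, 24, -49] -> [35, 24, 22, -2, -41, -44, -49] -> [28, 17, 15, -9, -48, -51, -56] -> [28, 17, 15, -9, -48, -51, -56] -> 28
  [-28, -25, -41, -17, 25, 3, 1, 30] -> [30, 25, 3, 1, -17, -25, -28, -41] -> [23, 18, -4, -6, -24, -32, -35, -48] -> [23, 18, -4, -6, -24, -32, -35, -48] -> 23
  [18, -4, 27, 0] -> [27, 18, 0, -4] -> [20, 11, -7, -11] -> [20, 11, -7, -11] -> 20
  [26, 35, -9] -> [35, 26, -9] -> [28, 19, -16] -> [28, 19, -16] -> 28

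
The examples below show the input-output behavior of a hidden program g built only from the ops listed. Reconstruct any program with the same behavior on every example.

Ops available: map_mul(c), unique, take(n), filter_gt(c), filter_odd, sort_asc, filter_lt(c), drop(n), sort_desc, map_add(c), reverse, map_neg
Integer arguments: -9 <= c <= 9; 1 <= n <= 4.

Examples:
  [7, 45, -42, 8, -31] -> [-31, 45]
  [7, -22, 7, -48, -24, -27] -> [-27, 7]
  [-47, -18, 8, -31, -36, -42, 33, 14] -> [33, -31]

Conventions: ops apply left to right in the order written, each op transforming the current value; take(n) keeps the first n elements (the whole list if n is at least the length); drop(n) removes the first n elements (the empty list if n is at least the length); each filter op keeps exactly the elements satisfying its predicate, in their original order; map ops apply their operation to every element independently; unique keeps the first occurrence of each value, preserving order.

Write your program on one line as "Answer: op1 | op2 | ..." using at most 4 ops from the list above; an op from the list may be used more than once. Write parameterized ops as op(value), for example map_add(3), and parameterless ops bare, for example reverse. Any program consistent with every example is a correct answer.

filter_odd | drop(1) | reverse

Check, running the answer program on each example:
  [7, 45, -42, 8, -31] -> [7, 45, -31] -> [45, -31] -> [-31, 45]
  [7, -22, 7, -48, -24, -27] -> [7, 7, -27] -> [7, -27] -> [-27, 7]
  [-47, -18, 8, -31, -36, -42, 33, 14] -> [-47, -31, 33] -> [-31, 33] -> [33, -31]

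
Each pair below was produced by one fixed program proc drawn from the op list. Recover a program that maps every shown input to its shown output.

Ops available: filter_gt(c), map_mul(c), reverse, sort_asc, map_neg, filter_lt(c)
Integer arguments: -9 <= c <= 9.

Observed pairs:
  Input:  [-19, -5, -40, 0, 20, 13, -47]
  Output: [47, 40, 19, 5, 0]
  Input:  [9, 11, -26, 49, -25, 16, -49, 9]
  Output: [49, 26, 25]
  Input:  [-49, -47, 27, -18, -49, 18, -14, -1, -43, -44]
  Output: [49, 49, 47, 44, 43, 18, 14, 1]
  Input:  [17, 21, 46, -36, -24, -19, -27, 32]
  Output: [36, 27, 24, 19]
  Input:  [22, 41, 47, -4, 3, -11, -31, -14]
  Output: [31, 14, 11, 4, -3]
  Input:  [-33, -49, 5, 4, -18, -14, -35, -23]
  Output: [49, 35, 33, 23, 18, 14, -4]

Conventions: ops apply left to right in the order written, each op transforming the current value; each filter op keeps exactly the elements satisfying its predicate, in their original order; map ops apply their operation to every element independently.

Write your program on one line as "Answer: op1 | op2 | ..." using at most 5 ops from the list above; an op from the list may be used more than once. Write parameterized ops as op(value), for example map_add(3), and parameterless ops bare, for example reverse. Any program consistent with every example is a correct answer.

reverse | map_neg | sort_asc | reverse | filter_gt(-5)

Check, running the answer program on each example:
  [-19, -5, -40, 0, 20, 13, -47] -> [-47, 13, 20, 0, -40, -5, -19] -> [47, -13, -20, 0, 40, 5, 19] -> [-20, -13, 0, 5, 19, 40, 47] -> [47, 40, 19, 5, 0, -13, -20] -> [47, 40, 19, 5, 0]
  [9, 11, -26, 49, -25, 16, -49, 9] -> [9, -49, 16, -25, 49, -26, 11, 9] -> [-9, 49, -16, 25, -49, 26, -11, -9] -> [-49, -16, -11, -9, -9, 25, 26, 49] -> [49, 26, 25, -9, -9, -11, -16, -49] -> [49, 26, 25]
  [-49, -47, 27, -18, -49, 18, -14, -1, -43, -44] -> [-44, -43, -1, -14, 18, -49, -18, 27, -47, -49] -> [44, 43, 1, 14, -18, 49, 18, -27, 47, 49] -> [-27, -18, 1, 14, 18, 43, 44, 47, 49, 49] -> [49, 49, 47, 44, 43, 18, 14, 1, -18, -27] -> [49, 49, 47, 44, 43, 18, 14, 1]
  [17, 21, 46, -36, -24, -19, -27, 32] -> [32, -27, -19, -24, -36, 46, 21, 17] -> [-32, 27, 19, 24, 36, -46, -21, -17] -> [-46, -32, -21, -17, 19, 24, 27, 36] -> [36, 27, 24, 19, -17, -21, -32, -46] -> [36, 27, 24, 19]
  [22, 41, 47, -4, 3, -11, -31, -14] -> [-14, -31, -11, 3, -4, 47, 41, 22] -> [14, 31, 11, -3, 4, -47, -41, -22] -> [-47, -41, -22, -3, 4, 11, 14, 31] -> [31, 14, 11, 4, -3, -22, -41, -47] -> [31, 14, 11, 4, -3]
  [-33, -49, 5, 4, -18, -14, -35, -23] -> [-23, -35, -14, -18, 4, 5, -49, -33] -> [23, 35, 14, 18, -4, -5, 49, 33] -> [-5, -4, 14, 18, 23, 33, 35, 49] -> [49, 35, 33, 23, 18, 14, -4, -5] -> [49, 35, 33, 23, 18, 14, -4]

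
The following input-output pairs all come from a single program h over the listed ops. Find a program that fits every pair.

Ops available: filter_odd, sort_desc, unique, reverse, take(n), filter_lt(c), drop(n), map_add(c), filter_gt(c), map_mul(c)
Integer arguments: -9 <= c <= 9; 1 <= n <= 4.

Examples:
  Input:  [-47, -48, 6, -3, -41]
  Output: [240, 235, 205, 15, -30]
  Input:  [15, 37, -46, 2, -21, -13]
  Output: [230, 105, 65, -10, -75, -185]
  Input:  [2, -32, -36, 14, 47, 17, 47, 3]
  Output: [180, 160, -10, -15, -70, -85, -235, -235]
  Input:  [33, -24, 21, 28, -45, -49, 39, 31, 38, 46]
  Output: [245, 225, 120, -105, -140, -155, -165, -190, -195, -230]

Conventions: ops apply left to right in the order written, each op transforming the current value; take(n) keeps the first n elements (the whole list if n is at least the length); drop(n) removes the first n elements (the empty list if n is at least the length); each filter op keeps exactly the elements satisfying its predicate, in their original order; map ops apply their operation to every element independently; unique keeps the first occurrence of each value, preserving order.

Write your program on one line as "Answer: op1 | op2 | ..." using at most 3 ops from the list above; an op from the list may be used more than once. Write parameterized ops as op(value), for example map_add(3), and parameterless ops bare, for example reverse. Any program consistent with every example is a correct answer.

map_mul(-5) | reverse | sort_desc

Check, running the answer program on each example:
  [-47, -48, 6, -3, -41] -> [235, 240, -30, 15, 205] -> [205, 15, -30, 240, 235] -> [240, 235, 205, 15, -30]
  [15, 37, -46, 2, -21, -13] -> [-75, -185, 230, -10, 105, 65] -> [65, 105, -10, 230, -185, -75] -> [230, 105, 65, -10, -75, -185]
  [2, -32, -36, 14, 47, 17, 47, 3] -> [-10, 160, 180, -70, -235, -85, -235, -15] -> [-15, -235, -85, -235, -70, 180, 160, -10] -> [180, 160, -10, -15, -70, -85, -235, -235]
  [33, -24, 21, 28, -45, -49, 39, 31, 38, 46] -> [-165, 120, -105, -140, 225, 245, -195, -155, -190, -230] -> [-230, -190, -155, -195, 245, 225, -140, -105, 120, -165] -> [245, 225, 120, -105, -140, -155, -165, -190, -195, -230]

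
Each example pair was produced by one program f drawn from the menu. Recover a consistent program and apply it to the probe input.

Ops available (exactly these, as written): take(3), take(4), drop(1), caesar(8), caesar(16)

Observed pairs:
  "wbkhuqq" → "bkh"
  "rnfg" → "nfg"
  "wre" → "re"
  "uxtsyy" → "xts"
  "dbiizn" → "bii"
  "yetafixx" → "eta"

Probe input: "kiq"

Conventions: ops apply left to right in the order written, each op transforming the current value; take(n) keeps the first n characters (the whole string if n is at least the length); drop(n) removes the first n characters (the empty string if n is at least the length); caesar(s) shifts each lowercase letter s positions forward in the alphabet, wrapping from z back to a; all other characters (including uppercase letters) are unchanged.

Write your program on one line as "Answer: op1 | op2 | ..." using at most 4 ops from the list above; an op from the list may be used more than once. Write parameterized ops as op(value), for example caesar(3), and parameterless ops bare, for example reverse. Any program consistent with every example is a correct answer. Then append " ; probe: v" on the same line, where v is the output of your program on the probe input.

drop(1) | take(4) | take(3) ; probe: "iq"

Check, running the answer program on each example:
  "wbkhuqq" -> "bkhuqq" -> "bkhu" -> "bkh"
  "rnfg" -> "nfg" -> "nfg" -> "nfg"
  "wre" -> "re" -> "re" -> "re"
  "uxtsyy" -> "xtsyy" -> "xtsy" -> "xts"
  "dbiizn" -> "biizn" -> "biiz" -> "bii"
  "yetafixx" -> "etafixx" -> "etaf" -> "eta"
  probe: "kiq" -> "iq" -> "iq" -> "iq"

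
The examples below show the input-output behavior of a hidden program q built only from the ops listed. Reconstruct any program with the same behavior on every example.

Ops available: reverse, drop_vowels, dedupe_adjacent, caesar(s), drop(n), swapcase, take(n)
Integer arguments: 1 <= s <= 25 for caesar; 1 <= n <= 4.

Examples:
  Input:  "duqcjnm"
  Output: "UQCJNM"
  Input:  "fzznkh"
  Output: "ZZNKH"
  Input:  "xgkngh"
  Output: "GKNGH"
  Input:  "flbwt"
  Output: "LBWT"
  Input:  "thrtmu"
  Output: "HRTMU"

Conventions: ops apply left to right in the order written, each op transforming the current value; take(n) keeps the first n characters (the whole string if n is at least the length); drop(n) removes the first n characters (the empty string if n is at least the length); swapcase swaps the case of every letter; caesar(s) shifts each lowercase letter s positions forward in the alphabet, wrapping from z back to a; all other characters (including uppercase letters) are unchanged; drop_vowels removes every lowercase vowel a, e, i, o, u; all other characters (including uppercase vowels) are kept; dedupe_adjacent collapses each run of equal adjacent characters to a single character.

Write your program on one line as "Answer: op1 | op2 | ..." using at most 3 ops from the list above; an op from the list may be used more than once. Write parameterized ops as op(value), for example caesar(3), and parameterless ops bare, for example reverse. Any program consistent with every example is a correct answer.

swapcase | drop(1)

Check, running the answer program on each example:
  "duqcjnm" -> "DUQCJNM" -> "UQCJNM"
  "fzznkh" -> "FZZNKH" -> "ZZNKH"
  "xgkngh" -> "XGKNGH" -> "GKNGH"
  "flbwt" -> "FLBWT" -> "LBWT"
  "thrtmu" -> "THRTMU" -> "HRTMU"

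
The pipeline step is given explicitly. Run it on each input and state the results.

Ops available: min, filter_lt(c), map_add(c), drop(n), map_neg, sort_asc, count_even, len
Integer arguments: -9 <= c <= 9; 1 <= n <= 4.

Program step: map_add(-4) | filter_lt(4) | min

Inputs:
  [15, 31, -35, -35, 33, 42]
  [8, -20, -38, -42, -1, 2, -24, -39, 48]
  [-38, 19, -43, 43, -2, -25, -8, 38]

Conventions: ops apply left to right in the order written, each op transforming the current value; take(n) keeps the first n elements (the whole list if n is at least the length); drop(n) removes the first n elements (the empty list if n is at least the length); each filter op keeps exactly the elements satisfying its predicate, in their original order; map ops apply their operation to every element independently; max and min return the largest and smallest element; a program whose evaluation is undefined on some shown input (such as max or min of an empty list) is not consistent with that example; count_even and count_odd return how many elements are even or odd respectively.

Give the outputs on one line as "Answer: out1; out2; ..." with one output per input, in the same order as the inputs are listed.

Execution, op by op:
  [15, 31, -35, -35, 33, 42] -> [11, 27, -39, -39, 29, 38] -> [-39, -39] -> -39
  [8, -20, -38, -42, -1, 2, -24, -39, 48] -> [4, -24, -42, -46, -5, -2, -28, -43, 44] -> [-24, -42, -46, -5, -2, -28, -43] -> -46
  [-38, 19, -43, 43, -2, -25, -8, 38] -> [-42, 15, -47, 39, -6, -29, -12, 34] -> [-42, -47, -6, -29, -12] -> -47

-39; -46; -47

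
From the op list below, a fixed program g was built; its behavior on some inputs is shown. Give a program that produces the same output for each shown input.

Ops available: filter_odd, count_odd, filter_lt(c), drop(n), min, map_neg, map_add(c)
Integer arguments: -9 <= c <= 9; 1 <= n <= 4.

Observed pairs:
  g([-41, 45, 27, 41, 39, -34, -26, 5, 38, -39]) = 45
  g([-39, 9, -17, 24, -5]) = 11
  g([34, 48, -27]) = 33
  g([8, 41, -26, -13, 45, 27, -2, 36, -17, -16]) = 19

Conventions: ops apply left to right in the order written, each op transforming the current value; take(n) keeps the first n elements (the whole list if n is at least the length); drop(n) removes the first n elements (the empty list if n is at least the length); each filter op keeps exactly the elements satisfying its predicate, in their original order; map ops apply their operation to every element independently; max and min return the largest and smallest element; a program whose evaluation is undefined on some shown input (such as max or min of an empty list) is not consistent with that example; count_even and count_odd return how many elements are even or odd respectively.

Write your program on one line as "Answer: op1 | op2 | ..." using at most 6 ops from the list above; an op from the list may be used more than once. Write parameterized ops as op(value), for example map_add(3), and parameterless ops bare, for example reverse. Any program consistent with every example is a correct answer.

filter_odd | filter_lt(-4) | map_add(-6) | map_neg | min

Check, running the answer program on each example:
  [-41, 45, 27, 41, 39, -34, -26, 5, 38, -39] -> [-41, 45, 27, 41, 39, 5, -39] -> [-41, -39] -> [-47, -45] -> [47, 45] -> 45
  [-39, 9, -17, 24, -5] -> [-39, 9, -17, -5] -> [-39, -17, -5] -> [-45, -23, -11] -> [45, 23, 11] -> 11
  [34, 48, -27] -> [-27] -> [-27] -> [-33] -> [33] -> 33
  [8, 41, -26, -13, 45, 27, -2, 36, -17, -16] -> [41, -13, 45, 27, -17] -> [-13, -17] -> [-19, -23] -> [19, 23] -> 19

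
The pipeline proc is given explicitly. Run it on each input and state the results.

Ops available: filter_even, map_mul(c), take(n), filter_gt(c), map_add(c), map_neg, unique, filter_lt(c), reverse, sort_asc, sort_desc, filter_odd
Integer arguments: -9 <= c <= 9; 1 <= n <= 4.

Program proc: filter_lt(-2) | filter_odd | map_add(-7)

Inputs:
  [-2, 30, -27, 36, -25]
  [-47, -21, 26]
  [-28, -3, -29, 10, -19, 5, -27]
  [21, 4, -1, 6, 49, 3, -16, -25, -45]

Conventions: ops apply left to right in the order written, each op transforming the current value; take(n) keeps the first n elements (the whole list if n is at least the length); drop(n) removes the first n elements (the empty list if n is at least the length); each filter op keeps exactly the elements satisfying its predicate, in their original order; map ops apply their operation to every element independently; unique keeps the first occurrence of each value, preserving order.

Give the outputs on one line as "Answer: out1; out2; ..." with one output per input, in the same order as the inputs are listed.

Execution, op by op:
  [-2, 30, -27, 36, -25] -> [-27, -25] -> [-27, -25] -> [-34, -32]
  [-47, -21, 26] -> [-47, -21] -> [-47, -21] -> [-54, -28]
  [-28, -3, -29, 10, -19, 5, -27] -> [-28, -3, -29, -19, -27] -> [-3, -29, -19, -27] -> [-10, -36, -26, -34]
  [21, 4, -1, 6, 49, 3, -16, -25, -45] -> [-16, -25, -45] -> [-25, -45] -> [-32, -52]

[-34, -32]; [-54, -28]; [-10, -36, -26, -34]; [-32, -52]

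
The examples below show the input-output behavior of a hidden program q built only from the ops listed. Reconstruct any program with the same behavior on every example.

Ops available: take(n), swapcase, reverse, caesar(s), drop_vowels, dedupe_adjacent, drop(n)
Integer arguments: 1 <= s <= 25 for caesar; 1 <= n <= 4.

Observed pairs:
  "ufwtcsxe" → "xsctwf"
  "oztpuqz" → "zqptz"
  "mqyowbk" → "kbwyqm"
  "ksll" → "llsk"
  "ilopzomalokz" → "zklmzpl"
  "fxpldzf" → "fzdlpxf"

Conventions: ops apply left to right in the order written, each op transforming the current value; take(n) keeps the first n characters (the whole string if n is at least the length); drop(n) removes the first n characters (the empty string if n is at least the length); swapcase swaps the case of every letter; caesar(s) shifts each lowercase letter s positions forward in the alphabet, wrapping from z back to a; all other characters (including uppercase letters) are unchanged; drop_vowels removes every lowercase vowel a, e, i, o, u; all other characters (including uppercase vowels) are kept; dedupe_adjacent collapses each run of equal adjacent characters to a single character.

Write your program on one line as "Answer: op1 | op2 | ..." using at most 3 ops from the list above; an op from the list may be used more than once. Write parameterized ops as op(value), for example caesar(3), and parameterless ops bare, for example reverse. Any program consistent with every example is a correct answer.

drop_vowels | reverse

Check, running the answer program on each example:
  "ufwtcsxe" -> "fwtcsx" -> "xsctwf"
  "oztpuqz" -> "ztpqz" -> "zqptz"
  "mqyowbk" -> "mqywbk" -> "kbwyqm"
  "ksll" -> "ksll" -> "llsk"
  "ilopzomalokz" -> "lpzmlkz" -> "zklmzpl"
  "fxpldzf" -> "fxpldzf" -> "fzdlpxf"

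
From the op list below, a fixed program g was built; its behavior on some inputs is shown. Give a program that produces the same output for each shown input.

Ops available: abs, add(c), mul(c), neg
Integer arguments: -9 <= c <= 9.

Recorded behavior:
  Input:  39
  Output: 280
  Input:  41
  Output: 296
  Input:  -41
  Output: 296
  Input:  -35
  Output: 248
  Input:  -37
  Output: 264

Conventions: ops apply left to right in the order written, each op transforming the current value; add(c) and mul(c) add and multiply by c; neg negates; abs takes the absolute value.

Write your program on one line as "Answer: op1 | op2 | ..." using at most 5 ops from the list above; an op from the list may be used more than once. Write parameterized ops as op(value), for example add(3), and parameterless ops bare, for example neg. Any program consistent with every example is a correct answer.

abs | neg | add(4) | mul(8) | abs

Check, running the answer program on each example:
  39 -> 39 -> -39 -> -35 -> -280 -> 280
  41 -> 41 -> -41 -> -37 -> -296 -> 296
  -41 -> 41 -> -41 -> -37 -> -296 -> 296
  -35 -> 35 -> -35 -> -31 -> -248 -> 248
  -37 -> 37 -> -37 -> -33 -> -264 -> 264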